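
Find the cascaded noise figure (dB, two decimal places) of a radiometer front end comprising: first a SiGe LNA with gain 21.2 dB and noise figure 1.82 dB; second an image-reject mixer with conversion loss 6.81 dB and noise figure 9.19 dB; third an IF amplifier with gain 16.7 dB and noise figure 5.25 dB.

Convert to linear (a loss of L dB is a gain of −L dB): F_i = 10^(NF_i/10), G_i = 10^(G_i,dB/10)
  Stage 1: F_1 = 10^(1.82/10) = 1.521, G_1 = 10^(21.2/10) = 131.8
  Stage 2: F_2 = 10^(9.19/10) = 8.299, G_2 = 10^(−6.81/10) = 0.2084
  Stage 3: F_3 = 10^(5.25/10) = 3.350, G_3 = 10^(16.7/10) = 46.77
Friis cascade:
  F = 1.521 + (8.299 − 1)/131.8 + (3.350 − 1)/27.48 = 1.661
NF = 10 log₁₀(1.661) = 2.20 dB

2.20 dB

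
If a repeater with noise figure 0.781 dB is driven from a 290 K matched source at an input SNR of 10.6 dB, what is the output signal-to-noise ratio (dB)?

By definition F = SNR_in/SNR_out, so in dB: SNR_out = SNR_in − NF
SNR_out = 10.6 − 0.781 = 9.819 dB

9.819 dB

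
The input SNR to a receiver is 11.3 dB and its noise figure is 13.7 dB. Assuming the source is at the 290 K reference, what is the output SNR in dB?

−2.4 dB

By definition F = SNR_in/SNR_out, so in dB: SNR_out = SNR_in − NF
SNR_out = 11.3 − 13.7 = −2.4 dB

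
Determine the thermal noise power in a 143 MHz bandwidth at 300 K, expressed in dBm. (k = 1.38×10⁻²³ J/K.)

−92.3 dBm

P_n = kTB = 1.38×10⁻²³ × 300 × 1.43×10⁸ = 5.92×10⁻¹³ W
In dBm: 10 log₁₀(5.92×10⁻¹³ / 10⁻³) = −92.3 dBm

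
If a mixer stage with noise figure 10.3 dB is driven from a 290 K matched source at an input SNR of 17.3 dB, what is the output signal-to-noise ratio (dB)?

By definition F = SNR_in/SNR_out, so in dB: SNR_out = SNR_in − NF
SNR_out = 17.3 − 10.3 = 7.0 dB

7.0 dB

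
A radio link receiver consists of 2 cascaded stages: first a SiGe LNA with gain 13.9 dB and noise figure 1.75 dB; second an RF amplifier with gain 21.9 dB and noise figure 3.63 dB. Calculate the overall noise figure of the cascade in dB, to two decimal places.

1.90 dB

Convert to linear (a loss of L dB is a gain of −L dB): F_i = 10^(NF_i/10), G_i = 10^(G_i,dB/10)
  Stage 1: F_1 = 10^(1.75/10) = 1.496, G_1 = 10^(13.9/10) = 24.55
  Stage 2: F_2 = 10^(3.63/10) = 2.307, G_2 = 10^(21.9/10) = 154.9
Friis cascade:
  F = 1.496 + (2.307 − 1)/24.55 = 1.549
NF = 10 log₁₀(1.549) = 1.90 dB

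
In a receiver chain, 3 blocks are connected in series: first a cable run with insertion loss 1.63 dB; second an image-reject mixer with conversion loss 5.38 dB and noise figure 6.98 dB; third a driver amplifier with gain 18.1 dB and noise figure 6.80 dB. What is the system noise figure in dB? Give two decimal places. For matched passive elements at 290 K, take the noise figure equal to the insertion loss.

14.20 dB

Convert to linear (a loss of L dB is a gain of −L dB): F_i = 10^(NF_i/10), G_i = 10^(G_i,dB/10)
  Stage 1: F_1 = 10^(1.63/10) = 1.455, G_1 = 10^(−1.63/10) = 0.6871
  Stage 2: F_2 = 10^(6.98/10) = 4.989, G_2 = 10^(−5.38/10) = 0.2897
  Stage 3: F_3 = 10^(6.80/10) = 4.786, G_3 = 10^(18.1/10) = 64.57
Friis cascade:
  F = 1.455 + (4.989 − 1)/0.6871 + (4.786 − 1)/0.1991 = 26.28
NF = 10 log₁₀(26.28) = 14.20 dB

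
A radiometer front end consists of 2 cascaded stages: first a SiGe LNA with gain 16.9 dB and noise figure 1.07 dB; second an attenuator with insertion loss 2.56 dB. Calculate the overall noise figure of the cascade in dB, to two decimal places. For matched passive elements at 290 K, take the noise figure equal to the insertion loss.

Convert to linear (a loss of L dB is a gain of −L dB): F_i = 10^(NF_i/10), G_i = 10^(G_i,dB/10)
  Stage 1: F_1 = 10^(1.07/10) = 1.279, G_1 = 10^(16.9/10) = 48.98
  Stage 2: F_2 = 10^(2.56/10) = 1.803, G_2 = 10^(−2.56/10) = 0.5546
Friis cascade:
  F = 1.279 + (1.803 − 1)/48.98 = 1.296
NF = 10 log₁₀(1.296) = 1.13 dB

1.13 dB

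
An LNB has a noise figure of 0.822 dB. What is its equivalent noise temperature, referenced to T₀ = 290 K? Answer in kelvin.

60.4 K

F = 10^(0.822/10) = 1.20837
T_e = (F − 1)·T₀ = (1.20837 − 1) × 290 = 60.4 K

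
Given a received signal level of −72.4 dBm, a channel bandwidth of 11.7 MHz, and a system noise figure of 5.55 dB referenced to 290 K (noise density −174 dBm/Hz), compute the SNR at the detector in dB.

25.4 dB

Noise floor: N = −174 + 10 log₁₀(B) + NF
10 log₁₀(1.17×10⁷) = 70.68 dB
N = −174 + 70.68 + 5.55 = −97.77 dBm
SNR = P_sig − N = −72.4 − (−97.77) = 25.37 dB → 25.4 dB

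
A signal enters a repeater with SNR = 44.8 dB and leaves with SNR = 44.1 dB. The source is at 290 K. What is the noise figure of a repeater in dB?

NF (dB) = SNR_in(dB) − SNR_out(dB) when the source is at T₀
NF = 44.8 − 44.1 = 0.7 dB

0.7 dB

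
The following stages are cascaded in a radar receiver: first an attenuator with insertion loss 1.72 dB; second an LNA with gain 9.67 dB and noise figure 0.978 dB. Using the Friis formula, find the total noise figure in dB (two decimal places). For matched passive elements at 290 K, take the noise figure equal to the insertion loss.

Convert to linear (a loss of L dB is a gain of −L dB): F_i = 10^(NF_i/10), G_i = 10^(G_i,dB/10)
  Stage 1: F_1 = 10^(1.72/10) = 1.486, G_1 = 10^(−1.72/10) = 0.6730
  Stage 2: F_2 = 10^(0.978/10) = 1.253, G_2 = 10^(9.67/10) = 9.268
Friis cascade:
  F = 1.486 + (1.253 − 1)/0.6730 = 1.861
NF = 10 log₁₀(1.861) = 2.70 dB

2.70 dB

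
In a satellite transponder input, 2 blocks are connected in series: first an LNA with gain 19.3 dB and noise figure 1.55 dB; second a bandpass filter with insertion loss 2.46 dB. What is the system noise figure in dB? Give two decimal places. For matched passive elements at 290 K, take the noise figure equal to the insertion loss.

Convert to linear (a loss of L dB is a gain of −L dB): F_i = 10^(NF_i/10), G_i = 10^(G_i,dB/10)
  Stage 1: F_1 = 10^(1.55/10) = 1.429, G_1 = 10^(19.3/10) = 85.11
  Stage 2: F_2 = 10^(2.46/10) = 1.762, G_2 = 10^(−2.46/10) = 0.5675
Friis cascade:
  F = 1.429 + (1.762 − 1)/85.11 = 1.438
NF = 10 log₁₀(1.438) = 1.58 dB

1.58 dB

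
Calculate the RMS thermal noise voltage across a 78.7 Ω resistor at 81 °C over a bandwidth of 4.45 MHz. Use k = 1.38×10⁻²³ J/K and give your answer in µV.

T = 81 °C + 273.15 = 354.15 K
V_n = √(4kTRB)
4kTRB = 4 × 1.38×10⁻²³ × 354.15 × 7.87×10¹ × 4.45×10⁶ = 6.85×10⁻¹² V²
V_n = √(6.85×10⁻¹²) = 2.62×10⁻⁶ V = 2.62 µV

2.62 µV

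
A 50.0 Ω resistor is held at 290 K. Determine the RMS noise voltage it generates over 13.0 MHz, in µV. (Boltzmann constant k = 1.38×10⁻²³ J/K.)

3.23 µV

V_n = √(4kTRB)
4kTRB = 4 × 1.38×10⁻²³ × 290 × 5.00×10¹ × 1.30×10⁷ = 1.04×10⁻¹¹ V²
V_n = √(1.04×10⁻¹¹) = 3.23×10⁻⁶ V = 3.23 µV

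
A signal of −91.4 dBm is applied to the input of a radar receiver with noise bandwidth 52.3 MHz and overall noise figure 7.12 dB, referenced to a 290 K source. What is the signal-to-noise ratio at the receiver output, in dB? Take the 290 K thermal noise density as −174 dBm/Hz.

−1.7 dB

Noise floor: N = −174 + 10 log₁₀(B) + NF
10 log₁₀(5.23×10⁷) = 77.19 dB
N = −174 + 77.19 + 7.12 = −89.69 dBm
SNR = P_sig − N = −91.4 − (−89.69) = −1.71 dB → −1.7 dB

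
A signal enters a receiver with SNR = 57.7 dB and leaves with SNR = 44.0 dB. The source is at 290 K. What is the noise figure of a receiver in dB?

NF (dB) = SNR_in(dB) − SNR_out(dB) when the source is at T₀
NF = 57.7 − 44.0 = 13.7 dB

13.7 dB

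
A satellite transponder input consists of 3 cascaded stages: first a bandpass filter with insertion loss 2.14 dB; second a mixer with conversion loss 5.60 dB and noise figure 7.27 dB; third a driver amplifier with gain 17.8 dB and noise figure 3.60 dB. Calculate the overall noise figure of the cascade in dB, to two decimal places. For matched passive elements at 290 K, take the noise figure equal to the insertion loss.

12.15 dB

Convert to linear (a loss of L dB is a gain of −L dB): F_i = 10^(NF_i/10), G_i = 10^(G_i,dB/10)
  Stage 1: F_1 = 10^(2.14/10) = 1.637, G_1 = 10^(−2.14/10) = 0.6109
  Stage 2: F_2 = 10^(7.27/10) = 5.333, G_2 = 10^(−5.60/10) = 0.2754
  Stage 3: F_3 = 10^(3.60/10) = 2.291, G_3 = 10^(17.8/10) = 60.26
Friis cascade:
  F = 1.637 + (5.333 − 1)/0.6109 + (2.291 − 1)/0.1683 = 16.40
NF = 10 log₁₀(16.40) = 12.15 dB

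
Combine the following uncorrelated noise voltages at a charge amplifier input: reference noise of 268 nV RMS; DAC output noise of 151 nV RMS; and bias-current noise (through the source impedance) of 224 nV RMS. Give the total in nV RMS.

381 nV

Uncorrelated sources add in power (mean-square): V_tot = √(ΣV_i²)
V_tot = √[(2.68×10⁻⁷)² + (1.51×10⁻⁷)² + (2.24×10⁻⁷)²] = 3.81×10⁻⁷ V = 381 nV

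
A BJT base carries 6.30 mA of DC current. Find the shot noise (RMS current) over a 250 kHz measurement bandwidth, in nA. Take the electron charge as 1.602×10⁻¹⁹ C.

I_n = √(2qI·B)
2qI·B = 2 × 1.602×10⁻¹⁹ × 6.30×10⁻³ × 2.50×10⁵ = 5.05×10⁻¹⁶ A²
I_n = √(5.05×10⁻¹⁶) = 2.25×10⁻⁸ A = 22.5 nA

22.5 nA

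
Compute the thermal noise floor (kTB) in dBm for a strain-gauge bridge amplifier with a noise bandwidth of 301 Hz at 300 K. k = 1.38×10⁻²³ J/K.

P_n = kTB = 1.38×10⁻²³ × 300 × 3.01×10² = 1.25×10⁻¹⁸ W
In dBm: 10 log₁₀(1.25×10⁻¹⁸ / 10⁻³) = −149.0 dBm

−149.0 dBm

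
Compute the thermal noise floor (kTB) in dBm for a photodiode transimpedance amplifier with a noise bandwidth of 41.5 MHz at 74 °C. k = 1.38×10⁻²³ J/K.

−97.0 dBm

T = 74 °C + 273.15 = 347.15 K
P_n = kTB = 1.38×10⁻²³ × 347.15 × 4.15×10⁷ = 1.99×10⁻¹³ W
In dBm: 10 log₁₀(1.99×10⁻¹³ / 10⁻³) = −97.0 dBm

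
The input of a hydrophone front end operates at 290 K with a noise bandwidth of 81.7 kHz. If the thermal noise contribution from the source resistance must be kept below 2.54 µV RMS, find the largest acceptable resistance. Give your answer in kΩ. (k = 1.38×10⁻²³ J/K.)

4.93 kΩ

Johnson–Nyquist: V_n = √(4kTRB) ⇒ R = V_n² / (4kTB)
4kTB = 4 × 1.38×10⁻²³ × 290 × 8.17×10⁴ = 1.31×10⁻¹⁵
R = (2.54×10⁻⁶)² / 1.31×10⁻¹⁵ = 4.93×10³ Ω = 4.93 kΩ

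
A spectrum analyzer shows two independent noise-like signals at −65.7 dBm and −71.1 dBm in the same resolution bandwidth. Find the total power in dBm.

Convert to linear, add, convert back:
P₁ = 2.69×10⁻¹⁰ W, P₂ = 7.76×10⁻¹¹ W
P_tot = 3.47×10⁻¹⁰ W → 10 log₁₀(P_tot / 10⁻³) = −64.6 dBm

−64.6 dBm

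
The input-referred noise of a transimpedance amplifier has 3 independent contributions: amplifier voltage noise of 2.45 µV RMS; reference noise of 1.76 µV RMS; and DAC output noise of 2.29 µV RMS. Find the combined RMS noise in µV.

Uncorrelated sources add in power (mean-square): V_tot = √(ΣV_i²)
V_tot = √[(2.45×10⁻⁶)² + (1.76×10⁻⁶)² + (2.29×10⁻⁶)²] = 3.79×10⁻⁶ V = 3.79 µV

3.79 µV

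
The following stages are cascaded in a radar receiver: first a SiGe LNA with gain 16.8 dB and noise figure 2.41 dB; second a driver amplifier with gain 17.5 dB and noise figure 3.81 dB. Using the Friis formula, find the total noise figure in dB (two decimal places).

2.48 dB

Convert to linear (a loss of L dB is a gain of −L dB): F_i = 10^(NF_i/10), G_i = 10^(G_i,dB/10)
  Stage 1: F_1 = 10^(2.41/10) = 1.742, G_1 = 10^(16.8/10) = 47.86
  Stage 2: F_2 = 10^(3.81/10) = 2.404, G_2 = 10^(17.5/10) = 56.23
Friis cascade:
  F = 1.742 + (2.404 − 1)/47.86 = 1.771
NF = 10 log₁₀(1.771) = 2.48 dB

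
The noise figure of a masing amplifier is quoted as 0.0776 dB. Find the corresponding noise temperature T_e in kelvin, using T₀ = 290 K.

5.23 K

F = 10^(0.0776/10) = 1.01803
T_e = (F − 1)·T₀ = (1.01803 − 1) × 290 = 5.23 K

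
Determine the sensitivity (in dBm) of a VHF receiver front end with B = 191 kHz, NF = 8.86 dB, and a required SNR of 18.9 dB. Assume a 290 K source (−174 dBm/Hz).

−93.4 dBm

Sensitivity = −174 + 10 log₁₀(B) + NF + SNR_min
= −174 + 52.81 + 8.86 + 18.9
= −93.43 dBm → −93.4 dBm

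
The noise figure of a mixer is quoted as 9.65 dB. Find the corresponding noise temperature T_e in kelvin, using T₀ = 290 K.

2385 K

F = 10^(9.65/10) = 9.22571
T_e = (F − 1)·T₀ = (9.22571 − 1) × 290 = 2385 K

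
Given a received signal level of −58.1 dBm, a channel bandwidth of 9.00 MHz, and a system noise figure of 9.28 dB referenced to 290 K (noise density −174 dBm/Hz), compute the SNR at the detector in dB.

Noise floor: N = −174 + 10 log₁₀(B) + NF
10 log₁₀(9.00×10⁶) = 69.54 dB
N = −174 + 69.54 + 9.28 = −95.18 dBm
SNR = P_sig − N = −58.1 − (−95.18) = 37.08 dB → 37.1 dB

37.1 dB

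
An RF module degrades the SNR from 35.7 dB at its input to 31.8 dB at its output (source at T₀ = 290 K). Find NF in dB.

3.9 dB

NF (dB) = SNR_in(dB) − SNR_out(dB) when the source is at T₀
NF = 35.7 − 31.8 = 3.9 dB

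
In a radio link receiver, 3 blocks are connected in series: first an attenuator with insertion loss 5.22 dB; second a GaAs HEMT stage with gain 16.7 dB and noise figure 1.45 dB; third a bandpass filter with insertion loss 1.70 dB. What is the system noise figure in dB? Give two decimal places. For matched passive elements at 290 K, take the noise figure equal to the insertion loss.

Convert to linear (a loss of L dB is a gain of −L dB): F_i = 10^(NF_i/10), G_i = 10^(G_i,dB/10)
  Stage 1: F_1 = 10^(5.22/10) = 3.327, G_1 = 10^(−5.22/10) = 0.3006
  Stage 2: F_2 = 10^(1.45/10) = 1.396, G_2 = 10^(16.7/10) = 46.77
  Stage 3: F_3 = 10^(1.70/10) = 1.479, G_3 = 10^(−1.70/10) = 0.6761
Friis cascade:
  F = 3.327 + (1.396 − 1)/0.3006 + (1.479 − 1)/14.06 = 4.679
NF = 10 log₁₀(4.679) = 6.70 dB

6.70 dB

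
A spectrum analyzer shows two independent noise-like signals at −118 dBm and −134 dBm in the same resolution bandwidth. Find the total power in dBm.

Convert to linear, add, convert back:
P₁ = 1.58×10⁻¹⁵ W, P₂ = 3.98×10⁻¹⁷ W
P_tot = 1.62×10⁻¹⁵ W → 10 log₁₀(P_tot / 10⁻³) = −117.9 dBm

−117.9 dBm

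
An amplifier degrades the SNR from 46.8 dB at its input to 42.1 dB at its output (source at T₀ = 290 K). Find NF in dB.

4.7 dB

NF (dB) = SNR_in(dB) − SNR_out(dB) when the source is at T₀
NF = 46.8 − 42.1 = 4.7 dB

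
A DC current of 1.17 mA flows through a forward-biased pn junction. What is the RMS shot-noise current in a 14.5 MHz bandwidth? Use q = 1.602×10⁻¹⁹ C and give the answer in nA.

I_n = √(2qI·B)
2qI·B = 2 × 1.602×10⁻¹⁹ × 1.17×10⁻³ × 1.45×10⁷ = 5.44×10⁻¹⁵ A²
I_n = √(5.44×10⁻¹⁵) = 7.37×10⁻⁸ A = 73.7 nA

73.7 nA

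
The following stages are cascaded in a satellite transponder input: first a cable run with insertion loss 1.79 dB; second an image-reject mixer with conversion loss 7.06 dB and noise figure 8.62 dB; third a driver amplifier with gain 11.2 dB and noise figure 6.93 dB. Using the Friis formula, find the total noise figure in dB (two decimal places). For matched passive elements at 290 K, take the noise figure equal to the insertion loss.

16.14 dB

Convert to linear (a loss of L dB is a gain of −L dB): F_i = 10^(NF_i/10), G_i = 10^(G_i,dB/10)
  Stage 1: F_1 = 10^(1.79/10) = 1.510, G_1 = 10^(−1.79/10) = 0.6622
  Stage 2: F_2 = 10^(8.62/10) = 7.278, G_2 = 10^(−7.06/10) = 0.1968
  Stage 3: F_3 = 10^(6.93/10) = 4.932, G_3 = 10^(11.2/10) = 13.18
Friis cascade:
  F = 1.510 + (7.278 − 1)/0.6622 + (4.932 − 1)/0.1303 = 41.16
NF = 10 log₁₀(41.16) = 16.14 dB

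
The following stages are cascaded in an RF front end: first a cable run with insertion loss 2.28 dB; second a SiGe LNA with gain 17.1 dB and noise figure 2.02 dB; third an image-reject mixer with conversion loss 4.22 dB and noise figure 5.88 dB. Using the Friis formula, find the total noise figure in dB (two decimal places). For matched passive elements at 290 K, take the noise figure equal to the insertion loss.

Convert to linear (a loss of L dB is a gain of −L dB): F_i = 10^(NF_i/10), G_i = 10^(G_i,dB/10)
  Stage 1: F_1 = 10^(2.28/10) = 1.690, G_1 = 10^(−2.28/10) = 0.5916
  Stage 2: F_2 = 10^(2.02/10) = 1.592, G_2 = 10^(17.1/10) = 51.29
  Stage 3: F_3 = 10^(5.88/10) = 3.873, G_3 = 10^(−4.22/10) = 0.3784
Friis cascade:
  F = 1.690 + (1.592 − 1)/0.5916 + (3.873 − 1)/30.34 = 2.786
NF = 10 log₁₀(2.786) = 4.45 dB

4.45 dB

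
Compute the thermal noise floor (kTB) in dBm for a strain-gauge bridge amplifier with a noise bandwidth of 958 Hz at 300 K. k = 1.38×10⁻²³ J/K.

P_n = kTB = 1.38×10⁻²³ × 300 × 9.58×10² = 3.97×10⁻¹⁸ W
In dBm: 10 log₁₀(3.97×10⁻¹⁸ / 10⁻³) = −144.0 dBm

−144.0 dBm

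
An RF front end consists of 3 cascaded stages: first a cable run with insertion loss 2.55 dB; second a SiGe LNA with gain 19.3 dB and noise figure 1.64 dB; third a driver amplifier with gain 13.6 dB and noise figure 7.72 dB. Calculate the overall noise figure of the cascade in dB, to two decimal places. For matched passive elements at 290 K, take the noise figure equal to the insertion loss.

4.36 dB

Convert to linear (a loss of L dB is a gain of −L dB): F_i = 10^(NF_i/10), G_i = 10^(G_i,dB/10)
  Stage 1: F_1 = 10^(2.55/10) = 1.799, G_1 = 10^(−2.55/10) = 0.5559
  Stage 2: F_2 = 10^(1.64/10) = 1.459, G_2 = 10^(19.3/10) = 85.11
  Stage 3: F_3 = 10^(7.72/10) = 5.916, G_3 = 10^(13.6/10) = 22.91
Friis cascade:
  F = 1.799 + (1.459 − 1)/0.5559 + (5.916 − 1)/47.32 = 2.728
NF = 10 log₁₀(2.728) = 4.36 dB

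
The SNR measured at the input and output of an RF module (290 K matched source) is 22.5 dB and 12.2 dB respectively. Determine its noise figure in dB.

NF (dB) = SNR_in(dB) − SNR_out(dB) when the source is at T₀
NF = 22.5 − 12.2 = 10.3 dB

10.3 dB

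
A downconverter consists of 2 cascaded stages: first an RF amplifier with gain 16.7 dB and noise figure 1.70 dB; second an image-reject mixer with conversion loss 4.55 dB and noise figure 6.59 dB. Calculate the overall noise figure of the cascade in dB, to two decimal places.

1.92 dB

Convert to linear (a loss of L dB is a gain of −L dB): F_i = 10^(NF_i/10), G_i = 10^(G_i,dB/10)
  Stage 1: F_1 = 10^(1.70/10) = 1.479, G_1 = 10^(16.7/10) = 46.77
  Stage 2: F_2 = 10^(6.59/10) = 4.560, G_2 = 10^(−4.55/10) = 0.3508
Friis cascade:
  F = 1.479 + (4.560 − 1)/46.77 = 1.555
NF = 10 log₁₀(1.555) = 1.92 dB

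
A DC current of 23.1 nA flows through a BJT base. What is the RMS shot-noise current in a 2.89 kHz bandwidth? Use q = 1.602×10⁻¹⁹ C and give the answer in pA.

4.62 pA

I_n = √(2qI·B)
2qI·B = 2 × 1.602×10⁻¹⁹ × 2.31×10⁻⁸ × 2.89×10³ = 2.14×10⁻²³ A²
I_n = √(2.14×10⁻²³) = 4.62×10⁻¹² A = 4.62 pA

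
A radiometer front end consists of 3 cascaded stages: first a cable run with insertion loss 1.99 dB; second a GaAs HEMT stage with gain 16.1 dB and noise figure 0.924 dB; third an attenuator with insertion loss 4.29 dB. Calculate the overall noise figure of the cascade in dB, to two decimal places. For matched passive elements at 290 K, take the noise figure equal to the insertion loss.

3.06 dB

Convert to linear (a loss of L dB is a gain of −L dB): F_i = 10^(NF_i/10), G_i = 10^(G_i,dB/10)
  Stage 1: F_1 = 10^(1.99/10) = 1.581, G_1 = 10^(−1.99/10) = 0.6324
  Stage 2: F_2 = 10^(0.924/10) = 1.237, G_2 = 10^(16.1/10) = 40.74
  Stage 3: F_3 = 10^(4.29/10) = 2.685, G_3 = 10^(−4.29/10) = 0.3724
Friis cascade:
  F = 1.581 + (1.237 − 1)/0.6324 + (2.685 − 1)/25.76 = 2.022
NF = 10 log₁₀(2.022) = 3.06 dB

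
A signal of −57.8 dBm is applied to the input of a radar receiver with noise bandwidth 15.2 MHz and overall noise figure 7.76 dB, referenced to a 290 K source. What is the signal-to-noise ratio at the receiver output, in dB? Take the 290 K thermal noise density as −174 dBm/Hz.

36.6 dB

Noise floor: N = −174 + 10 log₁₀(B) + NF
10 log₁₀(1.52×10⁷) = 71.82 dB
N = −174 + 71.82 + 7.76 = −94.42 dBm
SNR = P_sig − N = −57.8 − (−94.42) = 36.62 dB → 36.6 dB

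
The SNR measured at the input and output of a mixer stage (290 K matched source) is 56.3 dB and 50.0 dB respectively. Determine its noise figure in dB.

NF (dB) = SNR_in(dB) − SNR_out(dB) when the source is at T₀
NF = 56.3 − 50.0 = 6.3 dB

6.3 dB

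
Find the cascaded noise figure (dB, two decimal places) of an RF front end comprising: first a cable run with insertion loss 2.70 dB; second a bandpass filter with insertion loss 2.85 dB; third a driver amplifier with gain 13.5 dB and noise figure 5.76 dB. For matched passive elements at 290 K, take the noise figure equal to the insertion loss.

Convert to linear (a loss of L dB is a gain of −L dB): F_i = 10^(NF_i/10), G_i = 10^(G_i,dB/10)
  Stage 1: F_1 = 10^(2.70/10) = 1.862, G_1 = 10^(−2.70/10) = 0.5370
  Stage 2: F_2 = 10^(2.85/10) = 1.928, G_2 = 10^(−2.85/10) = 0.5188
  Stage 3: F_3 = 10^(5.76/10) = 3.767, G_3 = 10^(13.5/10) = 22.39
Friis cascade:
  F = 1.862 + (1.928 − 1)/0.5370 + (3.767 − 1)/0.2786 = 13.52
NF = 10 log₁₀(13.52) = 11.31 dB

11.31 dB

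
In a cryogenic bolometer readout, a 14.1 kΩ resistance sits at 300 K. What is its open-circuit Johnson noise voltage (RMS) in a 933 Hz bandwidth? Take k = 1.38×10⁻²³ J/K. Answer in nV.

V_n = √(4kTRB)
4kTRB = 4 × 1.38×10⁻²³ × 300 × 1.41×10⁴ × 9.33×10² = 2.18×10⁻¹³ V²
V_n = √(2.18×10⁻¹³) = 4.67×10⁻⁷ V = 467 nV

467 nV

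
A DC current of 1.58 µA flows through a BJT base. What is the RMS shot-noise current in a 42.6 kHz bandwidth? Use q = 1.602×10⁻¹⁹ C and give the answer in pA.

I_n = √(2qI·B)
2qI·B = 2 × 1.602×10⁻¹⁹ × 1.58×10⁻⁶ × 4.26×10⁴ = 2.16×10⁻²⁰ A²
I_n = √(2.16×10⁻²⁰) = 1.47×10⁻¹⁰ A = 147 pA

147 pA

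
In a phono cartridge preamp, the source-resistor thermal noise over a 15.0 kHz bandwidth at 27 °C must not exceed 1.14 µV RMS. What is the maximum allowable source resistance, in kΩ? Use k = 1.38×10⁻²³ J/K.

T = 27 °C + 273.15 = 300.15 K
Johnson–Nyquist: V_n = √(4kTRB) ⇒ R = V_n² / (4kTB)
4kTB = 4 × 1.38×10⁻²³ × 300.15 × 1.50×10⁴ = 2.49×10⁻¹⁶
R = (1.14×10⁻⁶)² / 2.49×10⁻¹⁶ = 5.23×10³ Ω = 5.23 kΩ

5.23 kΩ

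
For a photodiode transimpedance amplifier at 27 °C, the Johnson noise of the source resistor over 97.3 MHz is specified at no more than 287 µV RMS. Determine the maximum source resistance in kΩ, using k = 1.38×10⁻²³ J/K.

T = 27 °C + 273.15 = 300.15 K
Johnson–Nyquist: V_n = √(4kTRB) ⇒ R = V_n² / (4kTB)
4kTB = 4 × 1.38×10⁻²³ × 300.15 × 9.73×10⁷ = 1.61×10⁻¹²
R = (2.87×10⁻⁴)² / 1.61×10⁻¹² = 5.11×10⁴ Ω = 51.1 kΩ

51.1 kΩ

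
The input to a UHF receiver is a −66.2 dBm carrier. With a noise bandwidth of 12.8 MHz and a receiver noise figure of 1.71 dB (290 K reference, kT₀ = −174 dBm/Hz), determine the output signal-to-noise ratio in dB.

35.0 dB

Noise floor: N = −174 + 10 log₁₀(B) + NF
10 log₁₀(1.28×10⁷) = 71.07 dB
N = −174 + 71.07 + 1.71 = −101.22 dBm
SNR = P_sig − N = −66.2 − (−101.22) = 35.02 dB → 35.0 dB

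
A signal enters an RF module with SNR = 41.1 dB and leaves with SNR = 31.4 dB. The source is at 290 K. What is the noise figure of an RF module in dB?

NF (dB) = SNR_in(dB) − SNR_out(dB) when the source is at T₀
NF = 41.1 − 31.4 = 9.7 dB

9.7 dB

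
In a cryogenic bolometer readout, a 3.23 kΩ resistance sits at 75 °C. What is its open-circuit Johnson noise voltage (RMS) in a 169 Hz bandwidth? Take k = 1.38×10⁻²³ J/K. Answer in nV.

T = 75 °C + 273.15 = 348.15 K
V_n = √(4kTRB)
4kTRB = 4 × 1.38×10⁻²³ × 348.15 × 3.23×10³ × 1.69×10² = 1.05×10⁻¹⁴ V²
V_n = √(1.05×10⁻¹⁴) = 1.02×10⁻⁷ V = 102 nV

102 nV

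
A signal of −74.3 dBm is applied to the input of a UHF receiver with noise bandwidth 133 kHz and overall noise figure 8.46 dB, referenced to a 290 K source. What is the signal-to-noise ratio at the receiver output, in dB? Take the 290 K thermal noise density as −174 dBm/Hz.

Noise floor: N = −174 + 10 log₁₀(B) + NF
10 log₁₀(1.33×10⁵) = 51.24 dB
N = −174 + 51.24 + 8.46 = −114.30 dBm
SNR = P_sig − N = −74.3 − (−114.30) = 40.00 dB → 40.0 dB

40.0 dB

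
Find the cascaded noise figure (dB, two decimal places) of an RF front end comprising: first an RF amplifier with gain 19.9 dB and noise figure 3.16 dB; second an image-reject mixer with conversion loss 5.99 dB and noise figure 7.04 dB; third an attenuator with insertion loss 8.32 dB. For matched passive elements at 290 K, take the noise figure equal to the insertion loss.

Convert to linear (a loss of L dB is a gain of −L dB): F_i = 10^(NF_i/10), G_i = 10^(G_i,dB/10)
  Stage 1: F_1 = 10^(3.16/10) = 2.070, G_1 = 10^(19.9/10) = 97.72
  Stage 2: F_2 = 10^(7.04/10) = 5.058, G_2 = 10^(−5.99/10) = 0.2518
  Stage 3: F_3 = 10^(8.32/10) = 6.792, G_3 = 10^(−8.32/10) = 0.1472
Friis cascade:
  F = 2.070 + (5.058 − 1)/97.72 + (6.792 − 1)/24.60 = 2.347
NF = 10 log₁₀(2.347) = 3.71 dB

3.71 dB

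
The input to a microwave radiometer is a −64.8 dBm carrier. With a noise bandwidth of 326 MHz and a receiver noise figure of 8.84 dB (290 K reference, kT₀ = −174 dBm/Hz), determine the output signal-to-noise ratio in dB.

Noise floor: N = −174 + 10 log₁₀(B) + NF
10 log₁₀(3.26×10⁸) = 85.13 dB
N = −174 + 85.13 + 8.84 = −80.03 dBm
SNR = P_sig − N = −64.8 − (−80.03) = 15.23 dB → 15.2 dB

15.2 dB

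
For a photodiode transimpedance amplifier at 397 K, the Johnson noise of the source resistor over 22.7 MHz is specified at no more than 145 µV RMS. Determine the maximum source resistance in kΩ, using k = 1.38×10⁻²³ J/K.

42.3 kΩ

Johnson–Nyquist: V_n = √(4kTRB) ⇒ R = V_n² / (4kTB)
4kTB = 4 × 1.38×10⁻²³ × 397 × 2.27×10⁷ = 4.97×10⁻¹³
R = (1.45×10⁻⁴)² / 4.97×10⁻¹³ = 4.23×10⁴ Ω = 42.3 kΩ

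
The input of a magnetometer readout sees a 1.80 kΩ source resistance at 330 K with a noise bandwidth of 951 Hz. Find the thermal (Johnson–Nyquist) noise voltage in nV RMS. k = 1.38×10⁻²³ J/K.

V_n = √(4kTRB)
4kTRB = 4 × 1.38×10⁻²³ × 330 × 1.80×10³ × 9.51×10² = 3.12×10⁻¹⁴ V²
V_n = √(3.12×10⁻¹⁴) = 1.77×10⁻⁷ V = 177 nV

177 nV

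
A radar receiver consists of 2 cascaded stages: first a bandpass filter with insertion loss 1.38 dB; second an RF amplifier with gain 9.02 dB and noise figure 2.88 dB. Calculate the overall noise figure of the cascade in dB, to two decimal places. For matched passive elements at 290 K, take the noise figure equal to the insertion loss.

Convert to linear (a loss of L dB is a gain of −L dB): F_i = 10^(NF_i/10), G_i = 10^(G_i,dB/10)
  Stage 1: F_1 = 10^(1.38/10) = 1.374, G_1 = 10^(−1.38/10) = 0.7278
  Stage 2: F_2 = 10^(2.88/10) = 1.941, G_2 = 10^(9.02/10) = 7.980
Friis cascade:
  F = 1.374 + (1.941 − 1)/0.7278 = 2.667
NF = 10 log₁₀(2.667) = 4.26 dB

4.26 dB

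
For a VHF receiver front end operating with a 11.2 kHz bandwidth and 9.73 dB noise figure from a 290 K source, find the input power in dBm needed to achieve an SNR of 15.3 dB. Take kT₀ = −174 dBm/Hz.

Sensitivity = −174 + 10 log₁₀(B) + NF + SNR_min
= −174 + 40.49 + 9.73 + 15.3
= −108.48 dBm → −108.5 dBm

−108.5 dBm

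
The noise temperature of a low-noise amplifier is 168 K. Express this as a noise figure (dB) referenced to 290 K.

1.98 dB

F = 1 + T_e/T₀ = 1 + 168/290 = 1.57931
NF = 10 log₁₀(1.57931) = 1.98 dB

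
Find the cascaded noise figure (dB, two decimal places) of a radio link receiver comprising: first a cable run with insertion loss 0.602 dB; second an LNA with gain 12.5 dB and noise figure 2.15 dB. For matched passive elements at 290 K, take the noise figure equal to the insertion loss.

Convert to linear (a loss of L dB is a gain of −L dB): F_i = 10^(NF_i/10), G_i = 10^(G_i,dB/10)
  Stage 1: F_1 = 10^(0.602/10) = 1.149, G_1 = 10^(−0.602/10) = 0.8706
  Stage 2: F_2 = 10^(2.15/10) = 1.641, G_2 = 10^(12.5/10) = 17.78
Friis cascade:
  F = 1.149 + (1.641 − 1)/0.8706 = 1.885
NF = 10 log₁₀(1.885) = 2.75 dB

2.75 dB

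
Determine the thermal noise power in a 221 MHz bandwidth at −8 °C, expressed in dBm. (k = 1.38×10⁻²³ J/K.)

T = −8 °C + 273.15 = 265.15 K
P_n = kTB = 1.38×10⁻²³ × 265.15 × 2.21×10⁸ = 8.09×10⁻¹³ W
In dBm: 10 log₁₀(8.09×10⁻¹³ / 10⁻³) = −90.9 dBm

−90.9 dBm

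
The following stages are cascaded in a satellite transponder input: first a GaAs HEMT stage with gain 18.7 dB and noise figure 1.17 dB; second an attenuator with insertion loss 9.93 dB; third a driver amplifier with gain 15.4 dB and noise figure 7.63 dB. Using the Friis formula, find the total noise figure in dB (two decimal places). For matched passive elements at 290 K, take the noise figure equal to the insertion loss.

3.15 dB

Convert to linear (a loss of L dB is a gain of −L dB): F_i = 10^(NF_i/10), G_i = 10^(G_i,dB/10)
  Stage 1: F_1 = 10^(1.17/10) = 1.309, G_1 = 10^(18.7/10) = 74.13
  Stage 2: F_2 = 10^(9.93/10) = 9.840, G_2 = 10^(−9.93/10) = 0.1016
  Stage 3: F_3 = 10^(7.63/10) = 5.794, G_3 = 10^(15.4/10) = 34.67
Friis cascade:
  F = 1.309 + (9.840 − 1)/74.13 + (5.794 − 1)/7.534 = 2.065
NF = 10 log₁₀(2.065) = 3.15 dB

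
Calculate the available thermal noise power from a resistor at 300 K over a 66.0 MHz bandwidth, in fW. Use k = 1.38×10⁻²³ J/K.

P_n = kTB = 1.38×10⁻²³ × 300 × 6.60×10⁷ = 2.73×10⁻¹³ W = 273 fW

273 fW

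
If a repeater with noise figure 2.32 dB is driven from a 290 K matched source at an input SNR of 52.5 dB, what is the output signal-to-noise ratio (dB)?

50.18 dB

By definition F = SNR_in/SNR_out, so in dB: SNR_out = SNR_in − NF
SNR_out = 52.5 − 2.32 = 50.18 dB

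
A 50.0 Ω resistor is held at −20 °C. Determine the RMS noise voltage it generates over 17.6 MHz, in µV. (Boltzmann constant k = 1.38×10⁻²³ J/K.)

3.51 µV

T = −20 °C + 273.15 = 253.15 K
V_n = √(4kTRB)
4kTRB = 4 × 1.38×10⁻²³ × 253.15 × 5.00×10¹ × 1.76×10⁷ = 1.23×10⁻¹¹ V²
V_n = √(1.23×10⁻¹¹) = 3.51×10⁻⁶ V = 3.51 µV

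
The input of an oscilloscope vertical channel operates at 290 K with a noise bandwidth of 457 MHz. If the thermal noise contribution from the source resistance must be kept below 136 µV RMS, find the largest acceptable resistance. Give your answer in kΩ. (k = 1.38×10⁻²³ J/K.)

2.53 kΩ

Johnson–Nyquist: V_n = √(4kTRB) ⇒ R = V_n² / (4kTB)
4kTB = 4 × 1.38×10⁻²³ × 290 × 4.57×10⁸ = 7.32×10⁻¹²
R = (1.36×10⁻⁴)² / 7.32×10⁻¹² = 2.53×10³ Ω = 2.53 kΩ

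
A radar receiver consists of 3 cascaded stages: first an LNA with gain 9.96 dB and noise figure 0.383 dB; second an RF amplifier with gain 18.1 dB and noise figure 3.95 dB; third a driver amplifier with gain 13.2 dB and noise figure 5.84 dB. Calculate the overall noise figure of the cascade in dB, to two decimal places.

Convert to linear (a loss of L dB is a gain of −L dB): F_i = 10^(NF_i/10), G_i = 10^(G_i,dB/10)
  Stage 1: F_1 = 10^(0.383/10) = 1.092, G_1 = 10^(9.96/10) = 9.908
  Stage 2: F_2 = 10^(3.95/10) = 2.483, G_2 = 10^(18.1/10) = 64.57
  Stage 3: F_3 = 10^(5.84/10) = 3.837, G_3 = 10^(13.2/10) = 20.89
Friis cascade:
  F = 1.092 + (2.483 − 1)/9.908 + (3.837 − 1)/639.7 = 1.246
NF = 10 log₁₀(1.246) = 0.96 dB

0.96 dB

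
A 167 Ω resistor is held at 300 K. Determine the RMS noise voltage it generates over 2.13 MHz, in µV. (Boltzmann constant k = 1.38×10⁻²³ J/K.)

2.43 µV

V_n = √(4kTRB)
4kTRB = 4 × 1.38×10⁻²³ × 300 × 1.67×10² × 2.13×10⁶ = 5.89×10⁻¹² V²
V_n = √(5.89×10⁻¹²) = 2.43×10⁻⁶ V = 2.43 µV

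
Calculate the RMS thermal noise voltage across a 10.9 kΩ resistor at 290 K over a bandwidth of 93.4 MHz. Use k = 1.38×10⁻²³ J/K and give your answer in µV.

V_n = √(4kTRB)
4kTRB = 4 × 1.38×10⁻²³ × 290 × 1.09×10⁴ × 9.34×10⁷ = 1.63×10⁻⁸ V²
V_n = √(1.63×10⁻⁸) = 1.28×10⁻⁴ V = 128 µV

128 µV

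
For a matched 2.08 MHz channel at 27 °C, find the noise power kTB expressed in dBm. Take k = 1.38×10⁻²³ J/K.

−110.6 dBm

T = 27 °C + 273.15 = 300.15 K
P_n = kTB = 1.38×10⁻²³ × 300.15 × 2.08×10⁶ = 8.62×10⁻¹⁵ W
In dBm: 10 log₁₀(8.62×10⁻¹⁵ / 10⁻³) = −110.6 dBm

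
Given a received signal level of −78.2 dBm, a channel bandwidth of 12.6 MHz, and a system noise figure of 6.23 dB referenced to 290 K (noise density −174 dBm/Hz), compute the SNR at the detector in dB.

18.6 dB

Noise floor: N = −174 + 10 log₁₀(B) + NF
10 log₁₀(1.26×10⁷) = 71 dB
N = −174 + 71 + 6.23 = −96.77 dBm
SNR = P_sig − N = −78.2 − (−96.77) = 18.57 dB → 18.6 dB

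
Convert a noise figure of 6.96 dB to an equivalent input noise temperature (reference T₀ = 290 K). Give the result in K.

F = 10^(6.96/10) = 4.96592
T_e = (F − 1)·T₀ = (4.96592 − 1) × 290 = 1150 K

1150 K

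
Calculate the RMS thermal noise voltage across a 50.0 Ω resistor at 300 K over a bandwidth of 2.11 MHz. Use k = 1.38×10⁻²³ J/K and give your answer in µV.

1.32 µV

V_n = √(4kTRB)
4kTRB = 4 × 1.38×10⁻²³ × 300 × 5.00×10¹ × 2.11×10⁶ = 1.75×10⁻¹² V²
V_n = √(1.75×10⁻¹²) = 1.32×10⁻⁶ V = 1.32 µV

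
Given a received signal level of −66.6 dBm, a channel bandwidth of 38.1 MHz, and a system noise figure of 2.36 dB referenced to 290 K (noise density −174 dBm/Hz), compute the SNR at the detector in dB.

29.2 dB

Noise floor: N = −174 + 10 log₁₀(B) + NF
10 log₁₀(3.81×10⁷) = 75.81 dB
N = −174 + 75.81 + 2.36 = −95.83 dBm
SNR = P_sig − N = −66.6 − (−95.83) = 29.23 dB → 29.2 dB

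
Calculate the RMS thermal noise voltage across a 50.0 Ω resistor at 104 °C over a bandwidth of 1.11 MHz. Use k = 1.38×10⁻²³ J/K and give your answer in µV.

T = 104 °C + 273.15 = 377.15 K
V_n = √(4kTRB)
4kTRB = 4 × 1.38×10⁻²³ × 377.15 × 5.00×10¹ × 1.11×10⁶ = 1.16×10⁻¹² V²
V_n = √(1.16×10⁻¹²) = 1.07×10⁻⁶ V = 1.07 µV

1.07 µV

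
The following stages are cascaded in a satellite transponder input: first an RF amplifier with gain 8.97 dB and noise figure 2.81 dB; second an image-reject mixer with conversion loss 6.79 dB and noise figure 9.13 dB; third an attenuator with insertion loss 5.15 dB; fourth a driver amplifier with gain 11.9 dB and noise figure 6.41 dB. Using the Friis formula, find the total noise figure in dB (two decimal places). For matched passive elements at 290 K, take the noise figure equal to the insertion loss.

Convert to linear (a loss of L dB is a gain of −L dB): F_i = 10^(NF_i/10), G_i = 10^(G_i,dB/10)
  Stage 1: F_1 = 10^(2.81/10) = 1.910, G_1 = 10^(8.97/10) = 7.889
  Stage 2: F_2 = 10^(9.13/10) = 8.185, G_2 = 10^(−6.79/10) = 0.2094
  Stage 3: F_3 = 10^(5.15/10) = 3.273, G_3 = 10^(−5.15/10) = 0.3055
  Stage 4: F_4 = 10^(6.41/10) = 4.375, G_4 = 10^(11.9/10) = 15.49
Friis cascade:
  F = 1.910 + (8.185 − 1)/7.889 + (3.273 − 1)/1.652 + (4.375 − 1)/0.5047 = 10.88
NF = 10 log₁₀(10.88) = 10.37 dB

10.37 dB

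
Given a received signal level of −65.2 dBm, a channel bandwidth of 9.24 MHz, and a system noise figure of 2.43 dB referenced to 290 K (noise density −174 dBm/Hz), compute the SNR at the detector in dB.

Noise floor: N = −174 + 10 log₁₀(B) + NF
10 log₁₀(9.24×10⁶) = 69.66 dB
N = −174 + 69.66 + 2.43 = −101.91 dBm
SNR = P_sig − N = −65.2 − (−101.91) = 36.71 dB → 36.7 dB

36.7 dB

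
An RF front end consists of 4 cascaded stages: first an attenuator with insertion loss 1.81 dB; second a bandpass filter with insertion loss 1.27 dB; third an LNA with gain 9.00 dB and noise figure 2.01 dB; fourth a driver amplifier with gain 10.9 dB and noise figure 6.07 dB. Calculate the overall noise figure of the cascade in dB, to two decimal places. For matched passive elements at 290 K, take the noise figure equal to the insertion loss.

6.03 dB

Convert to linear (a loss of L dB is a gain of −L dB): F_i = 10^(NF_i/10), G_i = 10^(G_i,dB/10)
  Stage 1: F_1 = 10^(1.81/10) = 1.517, G_1 = 10^(−1.81/10) = 0.6592
  Stage 2: F_2 = 10^(1.27/10) = 1.340, G_2 = 10^(−1.27/10) = 0.7464
  Stage 3: F_3 = 10^(2.01/10) = 1.589, G_3 = 10^(9.00/10) = 7.943
  Stage 4: F_4 = 10^(6.07/10) = 4.046, G_4 = 10^(10.9/10) = 12.30
Friis cascade:
  F = 1.517 + (1.340 − 1)/0.6592 + (1.589 − 1)/0.4920 + (4.046 − 1)/3.908 = 4.008
NF = 10 log₁₀(4.008) = 6.03 dB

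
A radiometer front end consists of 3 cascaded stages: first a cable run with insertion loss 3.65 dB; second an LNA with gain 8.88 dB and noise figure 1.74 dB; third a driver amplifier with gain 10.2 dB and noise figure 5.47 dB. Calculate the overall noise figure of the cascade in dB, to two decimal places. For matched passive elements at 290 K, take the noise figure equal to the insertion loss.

6.25 dB

Convert to linear (a loss of L dB is a gain of −L dB): F_i = 10^(NF_i/10), G_i = 10^(G_i,dB/10)
  Stage 1: F_1 = 10^(3.65/10) = 2.317, G_1 = 10^(−3.65/10) = 0.4315
  Stage 2: F_2 = 10^(1.74/10) = 1.493, G_2 = 10^(8.88/10) = 7.727
  Stage 3: F_3 = 10^(5.47/10) = 3.524, G_3 = 10^(10.2/10) = 10.47
Friis cascade:
  F = 2.317 + (1.493 − 1)/0.4315 + (3.524 − 1)/3.334 = 4.216
NF = 10 log₁₀(4.216) = 6.25 dB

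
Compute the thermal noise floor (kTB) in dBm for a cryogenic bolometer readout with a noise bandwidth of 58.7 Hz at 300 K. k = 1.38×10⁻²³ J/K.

P_n = kTB = 1.38×10⁻²³ × 300 × 5.87×10¹ = 2.43×10⁻¹⁹ W
In dBm: 10 log₁₀(2.43×10⁻¹⁹ / 10⁻³) = −156.1 dBm

−156.1 dBm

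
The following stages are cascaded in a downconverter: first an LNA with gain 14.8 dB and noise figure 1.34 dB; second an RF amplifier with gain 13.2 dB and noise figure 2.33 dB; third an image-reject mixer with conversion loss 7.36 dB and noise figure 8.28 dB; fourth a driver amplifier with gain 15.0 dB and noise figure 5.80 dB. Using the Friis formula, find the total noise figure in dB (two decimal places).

Convert to linear (a loss of L dB is a gain of −L dB): F_i = 10^(NF_i/10), G_i = 10^(G_i,dB/10)
  Stage 1: F_1 = 10^(1.34/10) = 1.361, G_1 = 10^(14.8/10) = 30.20
  Stage 2: F_2 = 10^(2.33/10) = 1.710, G_2 = 10^(13.2/10) = 20.89
  Stage 3: F_3 = 10^(8.28/10) = 6.730, G_3 = 10^(−7.36/10) = 0.1837
  Stage 4: F_4 = 10^(5.80/10) = 3.802, G_4 = 10^(15.0/10) = 31.62
Friis cascade:
  F = 1.361 + (1.710 − 1)/30.20 + (6.730 − 1)/631.0 + (3.802 − 1)/115.9 = 1.418
NF = 10 log₁₀(1.418) = 1.52 dB

1.52 dB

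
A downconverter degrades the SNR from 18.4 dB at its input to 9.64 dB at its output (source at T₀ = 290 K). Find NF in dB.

NF (dB) = SNR_in(dB) − SNR_out(dB) when the source is at T₀
NF = 18.4 − 9.64 = 8.76 dB

8.76 dB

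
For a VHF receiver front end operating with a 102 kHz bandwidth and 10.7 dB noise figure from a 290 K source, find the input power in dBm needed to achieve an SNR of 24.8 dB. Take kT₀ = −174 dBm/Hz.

−88.4 dBm

Sensitivity = −174 + 10 log₁₀(B) + NF + SNR_min
= −174 + 50.09 + 10.7 + 24.8
= −88.41 dBm → −88.4 dBm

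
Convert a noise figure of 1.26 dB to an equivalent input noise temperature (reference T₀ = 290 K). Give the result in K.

97.6 K

F = 10^(1.26/10) = 1.3366
T_e = (F − 1)·T₀ = (1.3366 − 1) × 290 = 97.6 K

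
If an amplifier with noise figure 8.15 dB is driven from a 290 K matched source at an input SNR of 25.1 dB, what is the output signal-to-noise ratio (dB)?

16.95 dB

By definition F = SNR_in/SNR_out, so in dB: SNR_out = SNR_in − NF
SNR_out = 25.1 − 8.15 = 16.95 dB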